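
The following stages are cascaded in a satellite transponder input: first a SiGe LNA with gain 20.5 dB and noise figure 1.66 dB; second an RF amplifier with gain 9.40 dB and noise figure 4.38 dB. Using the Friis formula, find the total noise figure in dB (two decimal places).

1.71 dB

Convert to linear (a loss of L dB is a gain of −L dB): F_i = 10^(NF_i/10), G_i = 10^(G_i,dB/10)
  Stage 1: F_1 = 10^(1.66/10) = 1.466, G_1 = 10^(20.5/10) = 112.2
  Stage 2: F_2 = 10^(4.38/10) = 2.742, G_2 = 10^(9.40/10) = 8.710
Friis cascade:
  F = 1.466 + (2.742 − 1)/112.2 = 1.481
NF = 10 log₁₀(1.481) = 1.71 dB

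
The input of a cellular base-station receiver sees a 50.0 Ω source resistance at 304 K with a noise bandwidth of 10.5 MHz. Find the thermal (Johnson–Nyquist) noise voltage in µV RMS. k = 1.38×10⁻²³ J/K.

2.97 µV

V_n = √(4kTRB)
4kTRB = 4 × 1.38×10⁻²³ × 304 × 5.00×10¹ × 1.05×10⁷ = 8.81×10⁻¹² V²
V_n = √(8.81×10⁻¹²) = 2.97×10⁻⁶ V = 2.97 µV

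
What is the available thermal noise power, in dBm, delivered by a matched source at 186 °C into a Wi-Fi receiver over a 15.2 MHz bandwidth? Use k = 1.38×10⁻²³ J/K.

−100.2 dBm

T = 186 °C + 273.15 = 459.15 K
P_n = kTB = 1.38×10⁻²³ × 459.15 × 1.52×10⁷ = 9.63×10⁻¹⁴ W
In dBm: 10 log₁₀(9.63×10⁻¹⁴ / 10⁻³) = −100.2 dBm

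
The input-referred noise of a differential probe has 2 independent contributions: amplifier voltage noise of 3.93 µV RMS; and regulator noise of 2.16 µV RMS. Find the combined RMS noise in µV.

4.48 µV

Uncorrelated sources add in power (mean-square): V_tot = √(ΣV_i²)
V_tot = √[(3.93×10⁻⁶)² + (2.16×10⁻⁶)²] = 4.48×10⁻⁶ V = 4.48 µV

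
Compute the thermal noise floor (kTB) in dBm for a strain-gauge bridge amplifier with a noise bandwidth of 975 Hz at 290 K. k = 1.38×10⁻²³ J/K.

P_n = kTB = 1.38×10⁻²³ × 290 × 9.75×10² = 3.90×10⁻¹⁸ W
In dBm: 10 log₁₀(3.90×10⁻¹⁸ / 10⁻³) = −144.1 dBm

−144.1 dBm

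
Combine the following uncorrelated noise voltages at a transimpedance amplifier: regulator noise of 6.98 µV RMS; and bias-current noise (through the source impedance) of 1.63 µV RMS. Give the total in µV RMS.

7.17 µV

Uncorrelated sources add in power (mean-square): V_tot = √(ΣV_i²)
V_tot = √[(6.98×10⁻⁶)² + (1.63×10⁻⁶)²] = 7.17×10⁻⁶ V = 7.17 µV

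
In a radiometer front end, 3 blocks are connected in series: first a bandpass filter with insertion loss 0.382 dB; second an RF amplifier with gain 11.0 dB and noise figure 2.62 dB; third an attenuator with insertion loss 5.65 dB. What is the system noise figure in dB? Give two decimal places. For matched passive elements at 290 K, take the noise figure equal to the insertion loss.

Convert to linear (a loss of L dB is a gain of −L dB): F_i = 10^(NF_i/10), G_i = 10^(G_i,dB/10)
  Stage 1: F_1 = 10^(0.382/10) = 1.092, G_1 = 10^(−0.382/10) = 0.9158
  Stage 2: F_2 = 10^(2.62/10) = 1.828, G_2 = 10^(11.0/10) = 12.59
  Stage 3: F_3 = 10^(5.65/10) = 3.673, G_3 = 10^(−5.65/10) = 0.2723
Friis cascade:
  F = 1.092 + (1.828 − 1)/0.9158 + (3.673 − 1)/11.53 = 2.228
NF = 10 log₁₀(2.228) = 3.48 dB

3.48 dB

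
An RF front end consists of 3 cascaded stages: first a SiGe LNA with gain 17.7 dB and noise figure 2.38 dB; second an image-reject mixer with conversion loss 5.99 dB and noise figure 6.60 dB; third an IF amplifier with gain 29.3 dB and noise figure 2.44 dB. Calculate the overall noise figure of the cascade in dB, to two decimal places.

2.65 dB

Convert to linear (a loss of L dB is a gain of −L dB): F_i = 10^(NF_i/10), G_i = 10^(G_i,dB/10)
  Stage 1: F_1 = 10^(2.38/10) = 1.730, G_1 = 10^(17.7/10) = 58.88
  Stage 2: F_2 = 10^(6.60/10) = 4.571, G_2 = 10^(−5.99/10) = 0.2518
  Stage 3: F_3 = 10^(2.44/10) = 1.754, G_3 = 10^(29.3/10) = 851.1
Friis cascade:
  F = 1.730 + (4.571 − 1)/58.88 + (1.754 − 1)/14.83 = 1.841
NF = 10 log₁₀(1.841) = 2.65 dB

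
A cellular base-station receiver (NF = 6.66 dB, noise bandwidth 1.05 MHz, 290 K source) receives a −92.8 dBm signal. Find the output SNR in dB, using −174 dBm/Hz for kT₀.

Noise floor: N = −174 + 10 log₁₀(B) + NF
10 log₁₀(1.05×10⁶) = 60.21 dB
N = −174 + 60.21 + 6.66 = −107.13 dBm
SNR = P_sig − N = −92.8 − (−107.13) = 14.33 dB → 14.3 dB

14.3 dB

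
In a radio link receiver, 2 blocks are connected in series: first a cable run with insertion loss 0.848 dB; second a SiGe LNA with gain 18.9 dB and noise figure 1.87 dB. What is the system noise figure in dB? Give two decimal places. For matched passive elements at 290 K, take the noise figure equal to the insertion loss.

Convert to linear (a loss of L dB is a gain of −L dB): F_i = 10^(NF_i/10), G_i = 10^(G_i,dB/10)
  Stage 1: F_1 = 10^(0.848/10) = 1.216, G_1 = 10^(−0.848/10) = 0.8226
  Stage 2: F_2 = 10^(1.87/10) = 1.538, G_2 = 10^(18.9/10) = 77.62
Friis cascade:
  F = 1.216 + (1.538 − 1)/0.8226 = 1.870
NF = 10 log₁₀(1.870) = 2.72 dB

2.72 dB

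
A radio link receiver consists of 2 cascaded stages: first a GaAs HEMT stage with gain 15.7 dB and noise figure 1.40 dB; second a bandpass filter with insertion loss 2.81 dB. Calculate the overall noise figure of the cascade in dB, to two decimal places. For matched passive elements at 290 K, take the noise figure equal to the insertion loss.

Convert to linear (a loss of L dB is a gain of −L dB): F_i = 10^(NF_i/10), G_i = 10^(G_i,dB/10)
  Stage 1: F_1 = 10^(1.40/10) = 1.380, G_1 = 10^(15.7/10) = 37.15
  Stage 2: F_2 = 10^(2.81/10) = 1.910, G_2 = 10^(−2.81/10) = 0.5236
Friis cascade:
  F = 1.380 + (1.910 − 1)/37.15 = 1.405
NF = 10 log₁₀(1.405) = 1.48 dB

1.48 dB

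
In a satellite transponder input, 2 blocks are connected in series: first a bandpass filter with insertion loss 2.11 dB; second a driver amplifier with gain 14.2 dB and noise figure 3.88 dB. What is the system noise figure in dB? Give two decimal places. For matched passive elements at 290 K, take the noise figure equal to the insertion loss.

5.99 dB

Convert to linear (a loss of L dB is a gain of −L dB): F_i = 10^(NF_i/10), G_i = 10^(G_i,dB/10)
  Stage 1: F_1 = 10^(2.11/10) = 1.626, G_1 = 10^(−2.11/10) = 0.6152
  Stage 2: F_2 = 10^(3.88/10) = 2.443, G_2 = 10^(14.2/10) = 26.30
Friis cascade:
  F = 1.626 + (2.443 − 1)/0.6152 = 3.972
NF = 10 log₁₀(3.972) = 5.99 dB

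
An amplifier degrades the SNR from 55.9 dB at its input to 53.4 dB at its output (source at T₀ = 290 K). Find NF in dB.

2.5 dB

NF (dB) = SNR_in(dB) − SNR_out(dB) when the source is at T₀
NF = 55.9 − 53.4 = 2.5 dB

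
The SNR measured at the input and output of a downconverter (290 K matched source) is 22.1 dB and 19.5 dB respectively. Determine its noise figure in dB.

2.6 dB

NF (dB) = SNR_in(dB) − SNR_out(dB) when the source is at T₀
NF = 22.1 − 19.5 = 2.6 dB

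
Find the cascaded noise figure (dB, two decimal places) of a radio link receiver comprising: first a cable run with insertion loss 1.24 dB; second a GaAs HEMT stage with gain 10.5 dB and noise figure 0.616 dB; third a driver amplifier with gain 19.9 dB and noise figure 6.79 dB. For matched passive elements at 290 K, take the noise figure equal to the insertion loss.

2.97 dB

Convert to linear (a loss of L dB is a gain of −L dB): F_i = 10^(NF_i/10), G_i = 10^(G_i,dB/10)
  Stage 1: F_1 = 10^(1.24/10) = 1.330, G_1 = 10^(−1.24/10) = 0.7516
  Stage 2: F_2 = 10^(0.616/10) = 1.152, G_2 = 10^(10.5/10) = 11.22
  Stage 3: F_3 = 10^(6.79/10) = 4.775, G_3 = 10^(19.9/10) = 97.72
Friis cascade:
  F = 1.330 + (1.152 − 1)/0.7516 + (4.775 − 1)/8.433 = 1.981
NF = 10 log₁₀(1.981) = 2.97 dB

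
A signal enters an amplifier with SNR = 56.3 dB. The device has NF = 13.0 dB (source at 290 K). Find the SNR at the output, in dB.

43.3 dB

By definition F = SNR_in/SNR_out, so in dB: SNR_out = SNR_in − NF
SNR_out = 56.3 − 13.0 = 43.3 dB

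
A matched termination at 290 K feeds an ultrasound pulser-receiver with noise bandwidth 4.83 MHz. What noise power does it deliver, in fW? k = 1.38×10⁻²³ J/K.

P_n = kTB = 1.38×10⁻²³ × 290 × 4.83×10⁶ = 1.93×10⁻¹⁴ W = 19.3 fW

19.3 fW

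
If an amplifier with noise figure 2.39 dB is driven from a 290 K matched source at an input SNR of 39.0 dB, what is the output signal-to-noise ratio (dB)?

By definition F = SNR_in/SNR_out, so in dB: SNR_out = SNR_in − NF
SNR_out = 39.0 − 2.39 = 36.61 dB

36.61 dB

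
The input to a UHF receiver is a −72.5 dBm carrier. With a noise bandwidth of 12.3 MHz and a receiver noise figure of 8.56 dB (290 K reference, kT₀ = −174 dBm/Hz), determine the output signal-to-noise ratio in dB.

22.0 dB

Noise floor: N = −174 + 10 log₁₀(B) + NF
10 log₁₀(1.23×10⁷) = 70.9 dB
N = −174 + 70.9 + 8.56 = −94.54 dBm
SNR = P_sig − N = −72.5 − (−94.54) = 22.04 dB → 22.0 dB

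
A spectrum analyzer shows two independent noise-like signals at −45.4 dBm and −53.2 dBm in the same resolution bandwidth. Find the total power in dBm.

Convert to linear, add, convert back:
P₁ = 2.88×10⁻⁸ W, P₂ = 4.79×10⁻⁹ W
P_tot = 3.36×10⁻⁸ W → 10 log₁₀(P_tot / 10⁻³) = −44.7 dBm

−44.7 dBm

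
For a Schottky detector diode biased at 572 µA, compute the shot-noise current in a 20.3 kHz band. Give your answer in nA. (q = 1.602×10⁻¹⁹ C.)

I_n = √(2qI·B)
2qI·B = 2 × 1.602×10⁻¹⁹ × 5.72×10⁻⁴ × 2.03×10⁴ = 3.72×10⁻¹⁸ A²
I_n = √(3.72×10⁻¹⁸) = 1.93×10⁻⁹ A = 1.93 nA

1.93 nA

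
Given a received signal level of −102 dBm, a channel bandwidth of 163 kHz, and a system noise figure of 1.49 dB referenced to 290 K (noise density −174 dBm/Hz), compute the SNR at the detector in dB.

18.4 dB

Noise floor: N = −174 + 10 log₁₀(B) + NF
10 log₁₀(1.63×10⁵) = 52.12 dB
N = −174 + 52.12 + 1.49 = −120.39 dBm
SNR = P_sig − N = −102 − (−120.39) = 18.39 dB → 18.4 dB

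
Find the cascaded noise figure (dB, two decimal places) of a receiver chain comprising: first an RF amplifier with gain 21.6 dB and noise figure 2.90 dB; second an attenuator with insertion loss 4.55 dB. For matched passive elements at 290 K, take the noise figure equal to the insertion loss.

Convert to linear (a loss of L dB is a gain of −L dB): F_i = 10^(NF_i/10), G_i = 10^(G_i,dB/10)
  Stage 1: F_1 = 10^(2.90/10) = 1.950, G_1 = 10^(21.6/10) = 144.5
  Stage 2: F_2 = 10^(4.55/10) = 2.851, G_2 = 10^(−4.55/10) = 0.3508
Friis cascade:
  F = 1.950 + (2.851 − 1)/144.5 = 1.963
NF = 10 log₁₀(1.963) = 2.93 dB

2.93 dB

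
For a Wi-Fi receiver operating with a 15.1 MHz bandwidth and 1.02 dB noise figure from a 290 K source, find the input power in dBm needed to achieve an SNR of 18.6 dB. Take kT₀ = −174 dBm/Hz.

−82.6 dBm

Sensitivity = −174 + 10 log₁₀(B) + NF + SNR_min
= −174 + 71.79 + 1.02 + 18.6
= −82.59 dBm → −82.6 dBm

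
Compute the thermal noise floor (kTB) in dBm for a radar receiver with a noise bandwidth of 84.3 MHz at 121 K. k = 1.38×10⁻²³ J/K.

−98.5 dBm

P_n = kTB = 1.38×10⁻²³ × 121 × 8.43×10⁷ = 1.41×10⁻¹³ W
In dBm: 10 log₁₀(1.41×10⁻¹³ / 10⁻³) = −98.5 dBm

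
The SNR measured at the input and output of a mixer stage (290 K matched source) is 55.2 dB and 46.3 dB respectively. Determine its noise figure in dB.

8.9 dB

NF (dB) = SNR_in(dB) − SNR_out(dB) when the source is at T₀
NF = 55.2 − 46.3 = 8.9 dB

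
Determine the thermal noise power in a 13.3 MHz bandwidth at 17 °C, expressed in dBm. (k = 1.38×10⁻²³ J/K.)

T = 17 °C + 273.15 = 290.15 K
P_n = kTB = 1.38×10⁻²³ × 290.15 × 1.33×10⁷ = 5.33×10⁻¹⁴ W
In dBm: 10 log₁₀(5.33×10⁻¹⁴ / 10⁻³) = −102.7 dBm

−102.7 dBm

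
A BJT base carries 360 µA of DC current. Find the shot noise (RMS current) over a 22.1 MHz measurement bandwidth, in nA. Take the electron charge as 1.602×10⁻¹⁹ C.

I_n = √(2qI·B)
2qI·B = 2 × 1.602×10⁻¹⁹ × 3.60×10⁻⁴ × 2.21×10⁷ = 2.55×10⁻¹⁵ A²
I_n = √(2.55×10⁻¹⁵) = 5.05×10⁻⁸ A = 50.5 nA

50.5 nA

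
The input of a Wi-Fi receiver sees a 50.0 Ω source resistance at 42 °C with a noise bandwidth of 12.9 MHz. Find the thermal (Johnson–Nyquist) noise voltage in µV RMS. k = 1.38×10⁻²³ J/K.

T = 42 °C + 273.15 = 315.15 K
V_n = √(4kTRB)
4kTRB = 4 × 1.38×10⁻²³ × 315.15 × 5.00×10¹ × 1.29×10⁷ = 1.12×10⁻¹¹ V²
V_n = √(1.12×10⁻¹¹) = 3.35×10⁻⁶ V = 3.35 µV

3.35 µV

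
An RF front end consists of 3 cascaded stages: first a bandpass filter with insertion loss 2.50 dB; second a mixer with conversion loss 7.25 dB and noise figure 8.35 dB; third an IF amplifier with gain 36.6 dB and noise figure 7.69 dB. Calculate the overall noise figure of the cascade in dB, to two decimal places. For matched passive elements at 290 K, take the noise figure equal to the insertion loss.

17.65 dB

Convert to linear (a loss of L dB is a gain of −L dB): F_i = 10^(NF_i/10), G_i = 10^(G_i,dB/10)
  Stage 1: F_1 = 10^(2.50/10) = 1.778, G_1 = 10^(−2.50/10) = 0.5623
  Stage 2: F_2 = 10^(8.35/10) = 6.839, G_2 = 10^(−7.25/10) = 0.1884
  Stage 3: F_3 = 10^(7.69/10) = 5.875, G_3 = 10^(36.6/10) = 4571
Friis cascade:
  F = 1.778 + (6.839 − 1)/0.5623 + (5.875 − 1)/0.1059 = 58.18
NF = 10 log₁₀(58.18) = 17.65 dB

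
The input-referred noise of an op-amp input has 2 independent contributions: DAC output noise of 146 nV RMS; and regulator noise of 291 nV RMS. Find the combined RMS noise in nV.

326 nV

Uncorrelated sources add in power (mean-square): V_tot = √(ΣV_i²)
V_tot = √[(1.46×10⁻⁷)² + (2.91×10⁻⁷)²] = 3.26×10⁻⁷ V = 326 nV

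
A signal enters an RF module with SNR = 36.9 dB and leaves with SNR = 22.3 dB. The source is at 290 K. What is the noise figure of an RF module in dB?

NF (dB) = SNR_in(dB) − SNR_out(dB) when the source is at T₀
NF = 36.9 − 22.3 = 14.6 dB

14.6 dB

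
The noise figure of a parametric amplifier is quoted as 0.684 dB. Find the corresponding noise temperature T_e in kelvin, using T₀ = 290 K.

F = 10^(0.684/10) = 1.17058
T_e = (F − 1)·T₀ = (1.17058 − 1) × 290 = 49.5 K

49.5 K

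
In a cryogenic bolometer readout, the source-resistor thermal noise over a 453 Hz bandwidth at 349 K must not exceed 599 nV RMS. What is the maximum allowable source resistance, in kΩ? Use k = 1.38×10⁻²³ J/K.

Johnson–Nyquist: V_n = √(4kTRB) ⇒ R = V_n² / (4kTB)
4kTB = 4 × 1.38×10⁻²³ × 349 × 4.53×10² = 8.73×10⁻¹⁸
R = (5.99×10⁻⁷)² / 8.73×10⁻¹⁸ = 4.11×10⁴ Ω = 41.1 kΩ

41.1 kΩ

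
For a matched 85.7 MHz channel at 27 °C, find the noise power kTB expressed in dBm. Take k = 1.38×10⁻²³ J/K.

−94.5 dBm

T = 27 °C + 273.15 = 300.15 K
P_n = kTB = 1.38×10⁻²³ × 300.15 × 8.57×10⁷ = 3.55×10⁻¹³ W
In dBm: 10 log₁₀(3.55×10⁻¹³ / 10⁻³) = −94.5 dBm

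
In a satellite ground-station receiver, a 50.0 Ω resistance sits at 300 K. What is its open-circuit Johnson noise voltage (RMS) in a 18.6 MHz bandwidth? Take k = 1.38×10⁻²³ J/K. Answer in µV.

3.92 µV

V_n = √(4kTRB)
4kTRB = 4 × 1.38×10⁻²³ × 300 × 5.00×10¹ × 1.86×10⁷ = 1.54×10⁻¹¹ V²
V_n = √(1.54×10⁻¹¹) = 3.92×10⁻⁶ V = 3.92 µV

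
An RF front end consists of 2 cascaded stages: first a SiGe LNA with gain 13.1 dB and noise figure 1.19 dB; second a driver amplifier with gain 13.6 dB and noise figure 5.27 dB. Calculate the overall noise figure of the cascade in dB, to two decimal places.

1.56 dB

Convert to linear (a loss of L dB is a gain of −L dB): F_i = 10^(NF_i/10), G_i = 10^(G_i,dB/10)
  Stage 1: F_1 = 10^(1.19/10) = 1.315, G_1 = 10^(13.1/10) = 20.42
  Stage 2: F_2 = 10^(5.27/10) = 3.365, G_2 = 10^(13.6/10) = 22.91
Friis cascade:
  F = 1.315 + (3.365 − 1)/20.42 = 1.431
NF = 10 log₁₀(1.431) = 1.56 dB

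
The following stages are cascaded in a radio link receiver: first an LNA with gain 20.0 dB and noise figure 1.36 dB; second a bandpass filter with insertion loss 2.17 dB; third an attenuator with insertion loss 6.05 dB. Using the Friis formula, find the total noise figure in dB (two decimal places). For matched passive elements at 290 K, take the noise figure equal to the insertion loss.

1.54 dB

Convert to linear (a loss of L dB is a gain of −L dB): F_i = 10^(NF_i/10), G_i = 10^(G_i,dB/10)
  Stage 1: F_1 = 10^(1.36/10) = 1.368, G_1 = 10^(20.0/10) = 100.0
  Stage 2: F_2 = 10^(2.17/10) = 1.648, G_2 = 10^(−2.17/10) = 0.6067
  Stage 3: F_3 = 10^(6.05/10) = 4.027, G_3 = 10^(−6.05/10) = 0.2483
Friis cascade:
  F = 1.368 + (1.648 − 1)/100.0 + (4.027 − 1)/60.67 = 1.424
NF = 10 log₁₀(1.424) = 1.54 dB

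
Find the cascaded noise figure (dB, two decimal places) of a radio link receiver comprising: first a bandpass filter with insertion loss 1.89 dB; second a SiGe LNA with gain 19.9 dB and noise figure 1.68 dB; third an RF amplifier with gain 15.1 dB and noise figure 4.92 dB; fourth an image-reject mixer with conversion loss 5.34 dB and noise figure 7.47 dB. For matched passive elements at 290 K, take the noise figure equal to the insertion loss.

3.64 dB

Convert to linear (a loss of L dB is a gain of −L dB): F_i = 10^(NF_i/10), G_i = 10^(G_i,dB/10)
  Stage 1: F_1 = 10^(1.89/10) = 1.545, G_1 = 10^(−1.89/10) = 0.6471
  Stage 2: F_2 = 10^(1.68/10) = 1.472, G_2 = 10^(19.9/10) = 97.72
  Stage 3: F_3 = 10^(4.92/10) = 3.105, G_3 = 10^(15.1/10) = 32.36
  Stage 4: F_4 = 10^(7.47/10) = 5.585, G_4 = 10^(−5.34/10) = 0.2924
Friis cascade:
  F = 1.545 + (1.472 − 1)/0.6471 + (3.105 − 1)/63.24 + (5.585 − 1)/2046 = 2.311
NF = 10 log₁₀(2.311) = 3.64 dB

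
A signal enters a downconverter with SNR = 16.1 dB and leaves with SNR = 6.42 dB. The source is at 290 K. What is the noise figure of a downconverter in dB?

NF (dB) = SNR_in(dB) − SNR_out(dB) when the source is at T₀
NF = 16.1 − 6.42 = 9.68 dB

9.68 dB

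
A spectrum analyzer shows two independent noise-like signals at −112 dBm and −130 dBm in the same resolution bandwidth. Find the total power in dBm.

Convert to linear, add, convert back:
P₁ = 6.31×10⁻¹⁵ W, P₂ = 1.00×10⁻¹⁶ W
P_tot = 6.41×10⁻¹⁵ W → 10 log₁₀(P_tot / 10⁻³) = −111.9 dBm

−111.9 dBm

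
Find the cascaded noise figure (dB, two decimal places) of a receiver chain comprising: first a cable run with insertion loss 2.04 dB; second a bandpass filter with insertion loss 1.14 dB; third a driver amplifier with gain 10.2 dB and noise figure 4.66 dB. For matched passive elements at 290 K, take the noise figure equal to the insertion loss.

7.84 dB

Convert to linear (a loss of L dB is a gain of −L dB): F_i = 10^(NF_i/10), G_i = 10^(G_i,dB/10)
  Stage 1: F_1 = 10^(2.04/10) = 1.600, G_1 = 10^(−2.04/10) = 0.6252
  Stage 2: F_2 = 10^(1.14/10) = 1.300, G_2 = 10^(−1.14/10) = 0.7691
  Stage 3: F_3 = 10^(4.66/10) = 2.924, G_3 = 10^(10.2/10) = 10.47
Friis cascade:
  F = 1.600 + (1.300 − 1)/0.6252 + (2.924 − 1)/0.4808 = 6.081
NF = 10 log₁₀(6.081) = 7.84 dB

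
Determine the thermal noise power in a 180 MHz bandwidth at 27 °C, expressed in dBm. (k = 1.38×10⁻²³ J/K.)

−91.3 dBm

T = 27 °C + 273.15 = 300.15 K
P_n = kTB = 1.38×10⁻²³ × 300.15 × 1.80×10⁸ = 7.46×10⁻¹³ W
In dBm: 10 log₁₀(7.46×10⁻¹³ / 10⁻³) = −91.3 dBm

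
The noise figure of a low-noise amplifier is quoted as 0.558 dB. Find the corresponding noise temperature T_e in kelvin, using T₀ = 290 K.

39.8 K

F = 10^(0.558/10) = 1.1371
T_e = (F − 1)·T₀ = (1.1371 − 1) × 290 = 39.8 K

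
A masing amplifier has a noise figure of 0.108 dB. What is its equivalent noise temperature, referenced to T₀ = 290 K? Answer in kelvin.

F = 10^(0.108/10) = 1.02518
T_e = (F − 1)·T₀ = (1.02518 − 1) × 290 = 7.30 K

7.30 K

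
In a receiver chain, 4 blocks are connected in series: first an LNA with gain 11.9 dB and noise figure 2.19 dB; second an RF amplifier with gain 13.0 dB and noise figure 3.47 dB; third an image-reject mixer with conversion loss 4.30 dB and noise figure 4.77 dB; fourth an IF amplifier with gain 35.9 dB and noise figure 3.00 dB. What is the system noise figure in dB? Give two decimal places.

Convert to linear (a loss of L dB is a gain of −L dB): F_i = 10^(NF_i/10), G_i = 10^(G_i,dB/10)
  Stage 1: F_1 = 10^(2.19/10) = 1.656, G_1 = 10^(11.9/10) = 15.49
  Stage 2: F_2 = 10^(3.47/10) = 2.223, G_2 = 10^(13.0/10) = 19.95
  Stage 3: F_3 = 10^(4.77/10) = 2.999, G_3 = 10^(−4.30/10) = 0.3715
  Stage 4: F_4 = 10^(3.00/10) = 1.995, G_4 = 10^(35.9/10) = 3890
Friis cascade:
  F = 1.656 + (2.223 − 1)/15.49 + (2.999 − 1)/309.0 + (1.995 − 1)/114.8 = 1.750
NF = 10 log₁₀(1.750) = 2.43 dB

2.43 dB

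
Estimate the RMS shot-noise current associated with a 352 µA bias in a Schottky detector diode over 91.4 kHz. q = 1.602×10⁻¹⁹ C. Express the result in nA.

I_n = √(2qI·B)
2qI·B = 2 × 1.602×10⁻¹⁹ × 3.52×10⁻⁴ × 9.14×10⁴ = 1.03×10⁻¹⁷ A²
I_n = √(1.03×10⁻¹⁷) = 3.21×10⁻⁹ A = 3.21 nA

3.21 nA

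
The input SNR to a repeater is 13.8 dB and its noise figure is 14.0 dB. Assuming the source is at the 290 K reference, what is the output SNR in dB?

By definition F = SNR_in/SNR_out, so in dB: SNR_out = SNR_in − NF
SNR_out = 13.8 − 14.0 = −0.2 dB

−0.2 dB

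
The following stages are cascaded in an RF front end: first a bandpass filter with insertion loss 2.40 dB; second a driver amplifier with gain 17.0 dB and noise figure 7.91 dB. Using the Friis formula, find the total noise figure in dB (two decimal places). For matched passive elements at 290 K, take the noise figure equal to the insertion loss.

10.31 dB

Convert to linear (a loss of L dB is a gain of −L dB): F_i = 10^(NF_i/10), G_i = 10^(G_i,dB/10)
  Stage 1: F_1 = 10^(2.40/10) = 1.738, G_1 = 10^(−2.40/10) = 0.5754
  Stage 2: F_2 = 10^(7.91/10) = 6.180, G_2 = 10^(17.0/10) = 50.12
Friis cascade:
  F = 1.738 + (6.180 − 1)/0.5754 = 10.74
NF = 10 log₁₀(10.74) = 10.31 dB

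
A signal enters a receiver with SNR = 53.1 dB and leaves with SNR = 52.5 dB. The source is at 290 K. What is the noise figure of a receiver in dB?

NF (dB) = SNR_in(dB) − SNR_out(dB) when the source is at T₀
NF = 53.1 − 52.5 = 0.6 dB

0.6 dB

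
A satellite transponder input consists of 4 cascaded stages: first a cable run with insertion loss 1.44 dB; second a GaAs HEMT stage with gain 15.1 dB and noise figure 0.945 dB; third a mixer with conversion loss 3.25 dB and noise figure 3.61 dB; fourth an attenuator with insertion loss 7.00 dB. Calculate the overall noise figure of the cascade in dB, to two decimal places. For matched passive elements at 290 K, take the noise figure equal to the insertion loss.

3.33 dB

Convert to linear (a loss of L dB is a gain of −L dB): F_i = 10^(NF_i/10), G_i = 10^(G_i,dB/10)
  Stage 1: F_1 = 10^(1.44/10) = 1.393, G_1 = 10^(−1.44/10) = 0.7178
  Stage 2: F_2 = 10^(0.945/10) = 1.243, G_2 = 10^(15.1/10) = 32.36
  Stage 3: F_3 = 10^(3.61/10) = 2.296, G_3 = 10^(−3.25/10) = 0.4732
  Stage 4: F_4 = 10^(7.00/10) = 5.012, G_4 = 10^(−7.00/10) = 0.1995
Friis cascade:
  F = 1.393 + (1.243 − 1)/0.7178 + (2.296 − 1)/23.23 + (5.012 − 1)/10.99 = 2.153
NF = 10 log₁₀(2.153) = 3.33 dB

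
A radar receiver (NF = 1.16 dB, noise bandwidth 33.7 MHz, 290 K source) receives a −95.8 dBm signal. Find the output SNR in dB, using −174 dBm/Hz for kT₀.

Noise floor: N = −174 + 10 log₁₀(B) + NF
10 log₁₀(3.37×10⁷) = 75.28 dB
N = −174 + 75.28 + 1.16 = −97.56 dBm
SNR = P_sig − N = −95.8 − (−97.56) = 1.76 dB → 1.8 dB

1.8 dB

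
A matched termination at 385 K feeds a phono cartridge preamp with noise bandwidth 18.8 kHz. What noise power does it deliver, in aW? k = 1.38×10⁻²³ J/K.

99.9 aW

P_n = kTB = 1.38×10⁻²³ × 385 × 1.88×10⁴ = 9.99×10⁻¹⁷ W = 99.9 aW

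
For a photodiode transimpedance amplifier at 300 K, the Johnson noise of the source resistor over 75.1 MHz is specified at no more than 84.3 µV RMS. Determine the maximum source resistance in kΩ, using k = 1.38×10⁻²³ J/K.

5.71 kΩ

Johnson–Nyquist: V_n = √(4kTRB) ⇒ R = V_n² / (4kTB)
4kTB = 4 × 1.38×10⁻²³ × 300 × 7.51×10⁷ = 1.24×10⁻¹²
R = (8.43×10⁻⁵)² / 1.24×10⁻¹² = 5.71×10³ Ω = 5.71 kΩ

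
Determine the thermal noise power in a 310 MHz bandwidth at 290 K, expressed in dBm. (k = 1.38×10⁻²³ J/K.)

P_n = kTB = 1.38×10⁻²³ × 290 × 3.10×10⁸ = 1.24×10⁻¹² W
In dBm: 10 log₁₀(1.24×10⁻¹² / 10⁻³) = −89.1 dBm

−89.1 dBm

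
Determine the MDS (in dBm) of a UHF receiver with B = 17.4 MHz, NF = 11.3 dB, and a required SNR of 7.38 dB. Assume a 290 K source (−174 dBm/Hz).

−82.9 dBm

Sensitivity = −174 + 10 log₁₀(B) + NF + SNR_min
= −174 + 72.41 + 11.3 + 7.38
= −82.91 dBm → −82.9 dBm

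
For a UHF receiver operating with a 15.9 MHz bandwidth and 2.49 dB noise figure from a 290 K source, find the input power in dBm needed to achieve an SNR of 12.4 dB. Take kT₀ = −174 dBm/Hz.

Sensitivity = −174 + 10 log₁₀(B) + NF + SNR_min
= −174 + 72.01 + 2.49 + 12.4
= −87.10 dBm → −87.1 dBm

−87.1 dBm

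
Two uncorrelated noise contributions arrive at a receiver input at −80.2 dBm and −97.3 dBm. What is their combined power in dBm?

−80.1 dBm

Convert to linear, add, convert back:
P₁ = 9.55×10⁻¹² W, P₂ = 1.86×10⁻¹³ W
P_tot = 9.74×10⁻¹² W → 10 log₁₀(P_tot / 10⁻³) = −80.1 dBm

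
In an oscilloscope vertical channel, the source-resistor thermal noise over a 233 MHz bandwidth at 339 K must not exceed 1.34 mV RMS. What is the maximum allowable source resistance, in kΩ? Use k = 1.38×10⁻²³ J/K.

412 kΩ

Johnson–Nyquist: V_n = √(4kTRB) ⇒ R = V_n² / (4kTB)
4kTB = 4 × 1.38×10⁻²³ × 339 × 2.33×10⁸ = 4.36×10⁻¹²
R = (1.34×10⁻³)² / 4.36×10⁻¹² = 4.12×10⁵ Ω = 412 kΩ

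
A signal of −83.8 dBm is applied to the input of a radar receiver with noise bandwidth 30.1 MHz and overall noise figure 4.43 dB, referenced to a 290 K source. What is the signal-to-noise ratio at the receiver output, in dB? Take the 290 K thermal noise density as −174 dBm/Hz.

Noise floor: N = −174 + 10 log₁₀(B) + NF
10 log₁₀(3.01×10⁷) = 74.79 dB
N = −174 + 74.79 + 4.43 = −94.78 dBm
SNR = P_sig − N = −83.8 − (−94.78) = 10.98 dB → 11.0 dB

11.0 dB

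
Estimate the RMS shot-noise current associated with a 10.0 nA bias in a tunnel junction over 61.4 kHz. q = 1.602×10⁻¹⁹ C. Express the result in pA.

14.0 pA

I_n = √(2qI·B)
2qI·B = 2 × 1.602×10⁻¹⁹ × 1.00×10⁻⁸ × 6.14×10⁴ = 1.97×10⁻²² A²
I_n = √(1.97×10⁻²²) = 1.40×10⁻¹¹ A = 14.0 pA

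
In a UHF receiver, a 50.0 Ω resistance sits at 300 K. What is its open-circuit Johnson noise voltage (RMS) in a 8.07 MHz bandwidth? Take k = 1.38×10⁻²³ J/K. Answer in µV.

2.58 µV

V_n = √(4kTRB)
4kTRB = 4 × 1.38×10⁻²³ × 300 × 5.00×10¹ × 8.07×10⁶ = 6.68×10⁻¹² V²
V_n = √(6.68×10⁻¹²) = 2.58×10⁻⁶ V = 2.58 µV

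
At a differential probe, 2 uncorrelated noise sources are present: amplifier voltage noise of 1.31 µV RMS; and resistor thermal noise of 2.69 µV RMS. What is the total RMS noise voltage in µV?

Uncorrelated sources add in power (mean-square): V_tot = √(ΣV_i²)
V_tot = √[(1.31×10⁻⁶)² + (2.69×10⁻⁶)²] = 2.99×10⁻⁶ V = 2.99 µV

2.99 µV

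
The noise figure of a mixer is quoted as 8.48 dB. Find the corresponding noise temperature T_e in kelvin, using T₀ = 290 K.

F = 10^(8.48/10) = 7.04693
T_e = (F − 1)·T₀ = (7.04693 − 1) × 290 = 1754 K

1754 K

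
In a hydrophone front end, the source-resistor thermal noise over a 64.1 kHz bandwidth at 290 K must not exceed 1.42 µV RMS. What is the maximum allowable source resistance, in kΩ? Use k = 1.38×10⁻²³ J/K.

1.97 kΩ

Johnson–Nyquist: V_n = √(4kTRB) ⇒ R = V_n² / (4kTB)
4kTB = 4 × 1.38×10⁻²³ × 290 × 6.41×10⁴ = 1.03×10⁻¹⁵
R = (1.42×10⁻⁶)² / 1.03×10⁻¹⁵ = 1.97×10³ Ω = 1.97 kΩ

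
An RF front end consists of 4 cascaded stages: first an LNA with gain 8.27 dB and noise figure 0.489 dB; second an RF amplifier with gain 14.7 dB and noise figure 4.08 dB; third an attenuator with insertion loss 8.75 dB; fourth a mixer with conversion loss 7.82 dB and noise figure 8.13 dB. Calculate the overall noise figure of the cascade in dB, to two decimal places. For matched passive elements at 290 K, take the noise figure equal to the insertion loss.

2.02 dB

Convert to linear (a loss of L dB is a gain of −L dB): F_i = 10^(NF_i/10), G_i = 10^(G_i,dB/10)
  Stage 1: F_1 = 10^(0.489/10) = 1.119, G_1 = 10^(8.27/10) = 6.714
  Stage 2: F_2 = 10^(4.08/10) = 2.559, G_2 = 10^(14.7/10) = 29.51
  Stage 3: F_3 = 10^(8.75/10) = 7.499, G_3 = 10^(−8.75/10) = 0.1334
  Stage 4: F_4 = 10^(8.13/10) = 6.501, G_4 = 10^(−7.82/10) = 0.1652
Friis cascade:
  F = 1.119 + (2.559 − 1)/6.714 + (7.499 − 1)/198.2 + (6.501 − 1)/26.42 = 1.592
NF = 10 log₁₀(1.592) = 2.02 dB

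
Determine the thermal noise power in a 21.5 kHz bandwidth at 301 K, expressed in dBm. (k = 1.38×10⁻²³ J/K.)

−130.5 dBm

P_n = kTB = 1.38×10⁻²³ × 301 × 2.15×10⁴ = 8.93×10⁻¹⁷ W
In dBm: 10 log₁₀(8.93×10⁻¹⁷ / 10⁻³) = −130.5 dBm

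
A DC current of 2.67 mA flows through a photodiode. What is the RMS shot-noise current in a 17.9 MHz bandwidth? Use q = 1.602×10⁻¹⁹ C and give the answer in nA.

I_n = √(2qI·B)
2qI·B = 2 × 1.602×10⁻¹⁹ × 2.67×10⁻³ × 1.79×10⁷ = 1.53×10⁻¹⁴ A²
I_n = √(1.53×10⁻¹⁴) = 1.24×10⁻⁷ A = 124 nA

124 nA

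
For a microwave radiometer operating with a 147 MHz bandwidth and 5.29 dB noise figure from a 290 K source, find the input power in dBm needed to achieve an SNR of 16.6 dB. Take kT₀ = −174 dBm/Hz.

−70.4 dBm

Sensitivity = −174 + 10 log₁₀(B) + NF + SNR_min
= −174 + 81.67 + 5.29 + 16.6
= −70.44 dBm → −70.4 dBm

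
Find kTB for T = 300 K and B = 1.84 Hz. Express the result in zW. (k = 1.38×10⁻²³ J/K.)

7.62 zW

P_n = kTB = 1.38×10⁻²³ × 300 × 1.84×10⁰ = 7.62×10⁻²¹ W = 7.62 zW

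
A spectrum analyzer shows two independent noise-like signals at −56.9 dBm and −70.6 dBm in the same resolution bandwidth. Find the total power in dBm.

−56.7 dBm

Convert to linear, add, convert back:
P₁ = 2.04×10⁻⁹ W, P₂ = 8.71×10⁻¹¹ W
P_tot = 2.13×10⁻⁹ W → 10 log₁₀(P_tot / 10⁻³) = −56.7 dBm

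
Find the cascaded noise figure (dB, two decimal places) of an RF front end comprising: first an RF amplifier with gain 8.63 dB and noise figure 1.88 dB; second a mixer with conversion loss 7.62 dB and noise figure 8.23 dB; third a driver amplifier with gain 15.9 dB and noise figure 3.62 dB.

Convert to linear (a loss of L dB is a gain of −L dB): F_i = 10^(NF_i/10), G_i = 10^(G_i,dB/10)
  Stage 1: F_1 = 10^(1.88/10) = 1.542, G_1 = 10^(8.63/10) = 7.295
  Stage 2: F_2 = 10^(8.23/10) = 6.653, G_2 = 10^(−7.62/10) = 0.1730
  Stage 3: F_3 = 10^(3.62/10) = 2.301, G_3 = 10^(15.9/10) = 38.90
Friis cascade:
  F = 1.542 + (6.653 − 1)/7.295 + (2.301 − 1)/1.262 = 3.348
NF = 10 log₁₀(3.348) = 5.25 dB

5.25 dB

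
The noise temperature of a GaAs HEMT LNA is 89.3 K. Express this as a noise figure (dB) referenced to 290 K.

1.17 dB

F = 1 + T_e/T₀ = 1 + 89.3/290 = 1.30793
NF = 10 log₁₀(1.30793) = 1.17 dB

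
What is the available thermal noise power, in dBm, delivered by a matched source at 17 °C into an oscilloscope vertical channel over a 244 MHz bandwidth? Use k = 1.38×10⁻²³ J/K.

T = 17 °C + 273.15 = 290.15 K
P_n = kTB = 1.38×10⁻²³ × 290.15 × 2.44×10⁸ = 9.77×10⁻¹³ W
In dBm: 10 log₁₀(9.77×10⁻¹³ / 10⁻³) = −90.1 dBm

−90.1 dBm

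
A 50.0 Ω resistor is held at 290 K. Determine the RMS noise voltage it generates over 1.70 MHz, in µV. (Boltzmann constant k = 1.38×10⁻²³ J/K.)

V_n = √(4kTRB)
4kTRB = 4 × 1.38×10⁻²³ × 290 × 5.00×10¹ × 1.70×10⁶ = 1.36×10⁻¹² V²
V_n = √(1.36×10⁻¹²) = 1.17×10⁻⁶ V = 1.17 µV

1.17 µV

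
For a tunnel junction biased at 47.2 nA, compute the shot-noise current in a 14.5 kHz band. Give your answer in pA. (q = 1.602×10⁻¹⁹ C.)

I_n = √(2qI·B)
2qI·B = 2 × 1.602×10⁻¹⁹ × 4.72×10⁻⁸ × 1.45×10⁴ = 2.19×10⁻²² A²
I_n = √(2.19×10⁻²²) = 1.48×10⁻¹¹ A = 14.8 pA

14.8 pA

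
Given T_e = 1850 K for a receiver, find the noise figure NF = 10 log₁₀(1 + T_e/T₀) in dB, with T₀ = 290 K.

F = 1 + T_e/T₀ = 1 + 1850/290 = 7.37931
NF = 10 log₁₀(7.37931) = 8.68 dB

8.68 dB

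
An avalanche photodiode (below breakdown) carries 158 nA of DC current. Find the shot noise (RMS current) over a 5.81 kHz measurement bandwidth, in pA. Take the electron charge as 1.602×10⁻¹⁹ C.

I_n = √(2qI·B)
2qI·B = 2 × 1.602×10⁻¹⁹ × 1.58×10⁻⁷ × 5.81×10³ = 2.94×10⁻²² A²
I_n = √(2.94×10⁻²²) = 1.71×10⁻¹¹ A = 17.1 pA

17.1 pA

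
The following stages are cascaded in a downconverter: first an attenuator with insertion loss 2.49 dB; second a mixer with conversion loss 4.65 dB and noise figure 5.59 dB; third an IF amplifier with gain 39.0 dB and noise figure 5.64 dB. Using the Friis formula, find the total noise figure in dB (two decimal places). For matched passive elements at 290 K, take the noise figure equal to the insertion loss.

Convert to linear (a loss of L dB is a gain of −L dB): F_i = 10^(NF_i/10), G_i = 10^(G_i,dB/10)
  Stage 1: F_1 = 10^(2.49/10) = 1.774, G_1 = 10^(−2.49/10) = 0.5636
  Stage 2: F_2 = 10^(5.59/10) = 3.622, G_2 = 10^(−4.65/10) = 0.3428
  Stage 3: F_3 = 10^(5.64/10) = 3.664, G_3 = 10^(39.0/10) = 7943
Friis cascade:
  F = 1.774 + (3.622 − 1)/0.5636 + (3.664 − 1)/0.1932 = 20.22
NF = 10 log₁₀(20.22) = 13.06 dB

13.06 dB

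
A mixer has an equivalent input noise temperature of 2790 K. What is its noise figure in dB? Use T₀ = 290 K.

10.26 dB

F = 1 + T_e/T₀ = 1 + 2790/290 = 10.6207
NF = 10 log₁₀(10.6207) = 10.26 dB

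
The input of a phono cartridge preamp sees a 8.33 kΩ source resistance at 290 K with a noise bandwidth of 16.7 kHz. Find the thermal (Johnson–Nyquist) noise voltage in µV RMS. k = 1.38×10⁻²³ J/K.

1.49 µV

V_n = √(4kTRB)
4kTRB = 4 × 1.38×10⁻²³ × 290 × 8.33×10³ × 1.67×10⁴ = 2.23×10⁻¹² V²
V_n = √(2.23×10⁻¹²) = 1.49×10⁻⁶ V = 1.49 µV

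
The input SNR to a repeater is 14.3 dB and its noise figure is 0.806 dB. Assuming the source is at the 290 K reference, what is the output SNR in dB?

By definition F = SNR_in/SNR_out, so in dB: SNR_out = SNR_in − NF
SNR_out = 14.3 − 0.806 = 13.494 dB

13.494 dB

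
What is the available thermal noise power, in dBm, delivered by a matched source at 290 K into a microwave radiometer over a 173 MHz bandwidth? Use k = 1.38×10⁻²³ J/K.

P_n = kTB = 1.38×10⁻²³ × 290 × 1.73×10⁸ = 6.92×10⁻¹³ W
In dBm: 10 log₁₀(6.92×10⁻¹³ / 10⁻³) = −91.6 dBm

−91.6 dBm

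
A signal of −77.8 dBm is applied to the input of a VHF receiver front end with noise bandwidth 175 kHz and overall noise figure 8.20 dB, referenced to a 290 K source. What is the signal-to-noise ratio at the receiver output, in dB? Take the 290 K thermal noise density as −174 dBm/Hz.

Noise floor: N = −174 + 10 log₁₀(B) + NF
10 log₁₀(1.75×10⁵) = 52.43 dB
N = −174 + 52.43 + 8.20 = −113.37 dBm
SNR = P_sig − N = −77.8 − (−113.37) = 35.57 dB → 35.6 dB

35.6 dB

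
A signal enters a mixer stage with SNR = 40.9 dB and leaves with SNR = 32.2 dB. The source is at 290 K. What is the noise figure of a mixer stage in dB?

8.7 dB

NF (dB) = SNR_in(dB) − SNR_out(dB) when the source is at T₀
NF = 40.9 − 32.2 = 8.7 dB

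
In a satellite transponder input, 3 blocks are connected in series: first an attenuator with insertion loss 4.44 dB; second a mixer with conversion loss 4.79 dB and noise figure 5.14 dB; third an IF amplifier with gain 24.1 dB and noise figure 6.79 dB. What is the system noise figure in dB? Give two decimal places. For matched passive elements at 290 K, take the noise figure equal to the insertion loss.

Convert to linear (a loss of L dB is a gain of −L dB): F_i = 10^(NF_i/10), G_i = 10^(G_i,dB/10)
  Stage 1: F_1 = 10^(4.44/10) = 2.780, G_1 = 10^(−4.44/10) = 0.3597
  Stage 2: F_2 = 10^(5.14/10) = 3.266, G_2 = 10^(−4.79/10) = 0.3319
  Stage 3: F_3 = 10^(6.79/10) = 4.775, G_3 = 10^(24.1/10) = 257.0
Friis cascade:
  F = 2.780 + (3.266 − 1)/0.3597 + (4.775 − 1)/0.1194 = 40.70
NF = 10 log₁₀(40.70) = 16.10 dB

16.10 dB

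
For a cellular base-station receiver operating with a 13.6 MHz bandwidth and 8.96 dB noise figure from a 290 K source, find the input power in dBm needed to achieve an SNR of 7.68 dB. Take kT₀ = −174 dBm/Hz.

−86.0 dBm

Sensitivity = −174 + 10 log₁₀(B) + NF + SNR_min
= −174 + 71.34 + 8.96 + 7.68
= −86.02 dBm → −86.0 dBm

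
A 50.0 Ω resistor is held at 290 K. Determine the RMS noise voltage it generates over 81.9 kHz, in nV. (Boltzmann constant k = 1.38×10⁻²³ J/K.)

V_n = √(4kTRB)
4kTRB = 4 × 1.38×10⁻²³ × 290 × 5.00×10¹ × 8.19×10⁴ = 6.56×10⁻¹⁴ V²
V_n = √(6.56×10⁻¹⁴) = 2.56×10⁻⁷ V = 256 nV

256 nV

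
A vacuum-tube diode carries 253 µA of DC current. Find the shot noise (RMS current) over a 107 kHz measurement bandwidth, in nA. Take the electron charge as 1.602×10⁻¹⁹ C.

I_n = √(2qI·B)
2qI·B = 2 × 1.602×10⁻¹⁹ × 2.53×10⁻⁴ × 1.07×10⁵ = 8.67×10⁻¹⁸ A²
I_n = √(8.67×10⁻¹⁸) = 2.95×10⁻⁹ A = 2.95 nA

2.95 nA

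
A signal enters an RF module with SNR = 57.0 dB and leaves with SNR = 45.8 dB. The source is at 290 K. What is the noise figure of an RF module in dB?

11.2 dB

NF (dB) = SNR_in(dB) − SNR_out(dB) when the source is at T₀
NF = 57.0 − 45.8 = 11.2 dB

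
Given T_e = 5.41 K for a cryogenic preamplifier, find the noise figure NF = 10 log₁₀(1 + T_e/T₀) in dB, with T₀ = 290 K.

0.080 dB

F = 1 + T_e/T₀ = 1 + 5.41/290 = 1.01866
NF = 10 log₁₀(1.01866) = 0.080 dB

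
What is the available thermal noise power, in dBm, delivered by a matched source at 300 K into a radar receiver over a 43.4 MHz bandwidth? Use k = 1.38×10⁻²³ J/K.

−97.5 dBm

P_n = kTB = 1.38×10⁻²³ × 300 × 4.34×10⁷ = 1.80×10⁻¹³ W
In dBm: 10 log₁₀(1.80×10⁻¹³ / 10⁻³) = −97.5 dBm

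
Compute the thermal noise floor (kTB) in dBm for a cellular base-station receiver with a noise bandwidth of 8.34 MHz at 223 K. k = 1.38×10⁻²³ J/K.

P_n = kTB = 1.38×10⁻²³ × 223 × 8.34×10⁶ = 2.57×10⁻¹⁴ W
In dBm: 10 log₁₀(2.57×10⁻¹⁴ / 10⁻³) = −105.9 dBm

−105.9 dBm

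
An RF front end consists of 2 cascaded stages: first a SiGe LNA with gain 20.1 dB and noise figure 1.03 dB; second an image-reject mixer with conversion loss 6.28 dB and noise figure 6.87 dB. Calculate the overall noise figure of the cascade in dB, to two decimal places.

1.16 dB

Convert to linear (a loss of L dB is a gain of −L dB): F_i = 10^(NF_i/10), G_i = 10^(G_i,dB/10)
  Stage 1: F_1 = 10^(1.03/10) = 1.268, G_1 = 10^(20.1/10) = 102.3
  Stage 2: F_2 = 10^(6.87/10) = 4.864, G_2 = 10^(−6.28/10) = 0.2355
Friis cascade:
  F = 1.268 + (4.864 − 1)/102.3 = 1.305
NF = 10 log₁₀(1.305) = 1.16 dB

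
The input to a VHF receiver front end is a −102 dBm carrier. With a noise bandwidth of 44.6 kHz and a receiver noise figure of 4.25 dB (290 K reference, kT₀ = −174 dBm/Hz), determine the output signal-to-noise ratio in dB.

Noise floor: N = −174 + 10 log₁₀(B) + NF
10 log₁₀(4.46×10⁴) = 46.49 dB
N = −174 + 46.49 + 4.25 = −123.26 dBm
SNR = P_sig − N = −102 − (−123.26) = 21.26 dB → 21.3 dB

21.3 dB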